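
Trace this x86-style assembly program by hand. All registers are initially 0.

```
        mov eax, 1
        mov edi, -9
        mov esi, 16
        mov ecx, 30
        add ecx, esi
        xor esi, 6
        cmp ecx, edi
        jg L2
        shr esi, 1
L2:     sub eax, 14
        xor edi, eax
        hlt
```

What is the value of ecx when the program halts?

46

mov eax, 1 → eax=1
mov edi, -9 → edi=-9
mov esi, 16 → esi=16
mov ecx, 30 → ecx=30
add ecx, esi → ecx=30+16=46
xor esi, 6 → esi=16^6=22
cmp ecx, edi  (cmp 46,-9)
jg L2: taken
sub eax, 14 → eax=1-14=-13
xor edi, eax → edi=(-9)^(-13)=4
halt.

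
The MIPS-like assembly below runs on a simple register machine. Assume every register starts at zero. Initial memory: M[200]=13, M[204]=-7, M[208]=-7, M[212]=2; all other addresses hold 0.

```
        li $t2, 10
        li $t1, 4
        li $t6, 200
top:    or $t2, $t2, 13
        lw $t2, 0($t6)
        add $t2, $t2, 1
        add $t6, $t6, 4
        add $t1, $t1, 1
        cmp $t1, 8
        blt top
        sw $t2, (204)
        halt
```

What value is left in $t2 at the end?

after li $t2, 10: $t2=10
after li $t1, 4: $t1=4
after li $t6, 200: $t6=200
after or $t2, $t2, 13: $t2=10|13=15
after lw $t2, 0($t6): $t2=M[200]=13
after add $t2, $t2, 1: $t2=13+1=14
after add $t6, $t6, 4: $t6=200+4=204
after add $t1, $t1, 1: $t1=4+1=5
cmp $t1, 8  (cmp 5,8)
blt top: taken
after or $t2, $t2, 13: $t2=14|13=15
after lw $t2, 0($t6): $t2=M[204]=-7
after add $t2, $t2, 1: $t2=(-7)+1=-6
after add $t6, $t6, 4: $t6=204+4=208
after add $t1, $t1, 1: $t1=5+1=6
cmp $t1, 8  (cmp 6,8)
blt top: taken
after or $t2, $t2, 13: $t2=(-6)|13=-1
after lw $t2, 0($t6): $t2=M[208]=-7
after add $t2, $t2, 1: $t2=(-7)+1=-6
after add $t6, $t6, 4: $t6=208+4=212
after add $t1, $t1, 1: $t1=6+1=7
cmp $t1, 8  (cmp 7,8)
blt top: taken
after or $t2, $t2, 13: $t2=(-6)|13=-1
after lw $t2, 0($t6): $t2=M[212]=2
after add $t2, $t2, 1: $t2=2+1=3
after add $t6, $t6, 4: $t6=212+4=216
after add $t1, $t1, 1: $t1=7+1=8
cmp $t1, 8  (cmp 8,8)
blt top: not taken
sw $t2, (204) → M[204]=3
halt.

3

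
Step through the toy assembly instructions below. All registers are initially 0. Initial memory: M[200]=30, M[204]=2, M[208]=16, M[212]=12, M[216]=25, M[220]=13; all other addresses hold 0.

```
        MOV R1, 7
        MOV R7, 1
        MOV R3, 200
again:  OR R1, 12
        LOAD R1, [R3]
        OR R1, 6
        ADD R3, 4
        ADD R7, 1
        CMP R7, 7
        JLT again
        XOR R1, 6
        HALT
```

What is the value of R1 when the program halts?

9

after MOV R1, 7: R1=7
after MOV R7, 1: R7=1
after MOV R3, 200: R3=200
after OR R1, 12: R1=7|12=15
after LOAD R1, [R3]: R1=M[200]=30
after OR R1, 6: R1=30|6=30
after ADD R3, 4: R3=200+4=204
after ADD R7, 1: R7=1+1=2
CMP R7, 7  (cmp 2,7)
JLT again: taken
after OR R1, 12: R1=30|12=30
after LOAD R1, [R3]: R1=M[204]=2
after OR R1, 6: R1=2|6=6
after ADD R3, 4: R3=204+4=208
after ADD R7, 1: R7=2+1=3
CMP R7, 7  (cmp 3,7)
JLT again: taken
after OR R1, 12: R1=6|12=14
after LOAD R1, [R3]: R1=M[208]=16
after OR R1, 6: R1=16|6=22
after ADD R3, 4: R3=208+4=212
after ADD R7, 1: R7=3+1=4
CMP R7, 7  (cmp 4,7)
JLT again: taken
after OR R1, 12: R1=22|12=30
after LOAD R1, [R3]: R1=M[212]=12
after OR R1, 6: R1=12|6=14
after ADD R3, 4: R3=212+4=216
after ADD R7, 1: R7=4+1=5
CMP R7, 7  (cmp 5,7)
JLT again: taken
after OR R1, 12: R1=14|12=14
after LOAD R1, [R3]: R1=M[216]=25
after OR R1, 6: R1=25|6=31
after ADD R3, 4: R3=216+4=220
after ADD R7, 1: R7=5+1=6
CMP R7, 7  (cmp 6,7)
JLT again: taken
after OR R1, 12: R1=31|12=31
after LOAD R1, [R3]: R1=M[220]=13
after OR R1, 6: R1=13|6=15
after ADD R3, 4: R3=220+4=224
after ADD R7, 1: R7=6+1=7
CMP R7, 7  (cmp 7,7)
JLT again: not taken
after XOR R1, 6: R1=15^6=9
halt.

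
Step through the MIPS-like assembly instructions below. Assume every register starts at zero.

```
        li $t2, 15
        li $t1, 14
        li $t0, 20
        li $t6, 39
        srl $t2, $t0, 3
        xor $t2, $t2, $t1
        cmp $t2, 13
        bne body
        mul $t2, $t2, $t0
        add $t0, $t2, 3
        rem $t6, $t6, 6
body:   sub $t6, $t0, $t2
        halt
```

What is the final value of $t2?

12

after li $t2, 15: $t2=15
after li $t1, 14: $t1=14
after li $t0, 20: $t0=20
after li $t6, 39: $t6=39
after srl $t2, $t0, 3: $t2=20>>3=2
after xor $t2, $t2, $t1: $t2=2^14=12
cmp $t2, 13  (cmp 12,13)
bne body: taken
after sub $t6, $t0, $t2: $t6=20-12=8
halt.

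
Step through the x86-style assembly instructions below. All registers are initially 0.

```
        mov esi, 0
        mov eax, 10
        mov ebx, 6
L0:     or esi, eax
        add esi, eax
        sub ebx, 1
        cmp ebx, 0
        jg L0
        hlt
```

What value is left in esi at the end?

after mov esi, 0: esi=0
after mov eax, 10: eax=10
after mov ebx, 6: ebx=6
after or esi, eax: esi=0|10=10
after add esi, eax: esi=10+10=20
after sub ebx, 1: ebx=6-1=5
cmp ebx, 0  (cmp 5,0)
jg L0: taken
after or esi, eax: esi=20|10=30
after add esi, eax: esi=30+10=40
after sub ebx, 1: ebx=5-1=4
cmp ebx, 0  (cmp 4,0)
jg L0: taken
after or esi, eax: esi=40|10=42
after add esi, eax: esi=42+10=52
after sub ebx, 1: ebx=4-1=3
cmp ebx, 0  (cmp 3,0)
jg L0: taken
after or esi, eax: esi=52|10=62
after add esi, eax: esi=62+10=72
after sub ebx, 1: ebx=3-1=2
cmp ebx, 0  (cmp 2,0)
jg L0: taken
after or esi, eax: esi=72|10=74
after add esi, eax: esi=74+10=84
after sub ebx, 1: ebx=2-1=1
cmp ebx, 0  (cmp 1,0)
jg L0: taken
after or esi, eax: esi=84|10=94
after add esi, eax: esi=94+10=104
after sub ebx, 1: ebx=1-1=0
cmp ebx, 0  (cmp 0,0)
jg L0: not taken
halt.

104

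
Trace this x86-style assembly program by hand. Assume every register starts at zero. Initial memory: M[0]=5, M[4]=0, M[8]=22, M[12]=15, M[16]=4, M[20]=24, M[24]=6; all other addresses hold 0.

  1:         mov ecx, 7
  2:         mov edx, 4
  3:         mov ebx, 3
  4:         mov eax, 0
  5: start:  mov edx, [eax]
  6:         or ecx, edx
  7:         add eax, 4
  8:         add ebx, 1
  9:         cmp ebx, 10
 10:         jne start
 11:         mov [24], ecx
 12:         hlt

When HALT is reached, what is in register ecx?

31

after mov ecx, 7: ecx=7
after mov edx, 4: edx=4
after mov ebx, 3: ebx=3
after mov eax, 0: eax=0
after mov edx, [eax]: edx=M[0]=5
after or ecx, edx: ecx=7|5=7
after add eax, 4: eax=0+4=4
after add ebx, 1: ebx=3+1=4
cmp ebx, 10  (cmp 4,10)
jne start: taken
after mov edx, [eax]: edx=M[4]=0
after or ecx, edx: ecx=7|0=7
after add eax, 4: eax=4+4=8
after add ebx, 1: ebx=4+1=5
cmp ebx, 10  (cmp 5,10)
jne start: taken
after mov edx, [eax]: edx=M[8]=22
after or ecx, edx: ecx=7|22=23
after add eax, 4: eax=8+4=12
after add ebx, 1: ebx=5+1=6
cmp ebx, 10  (cmp 6,10)
jne start: taken
after mov edx, [eax]: edx=M[12]=15
after or ecx, edx: ecx=23|15=31
after add eax, 4: eax=12+4=16
after add ebx, 1: ebx=6+1=7
cmp ebx, 10  (cmp 7,10)
jne start: taken
after mov edx, [eax]: edx=M[16]=4
after or ecx, edx: ecx=31|4=31
after add eax, 4: eax=16+4=20
after add ebx, 1: ebx=7+1=8
cmp ebx, 10  (cmp 8,10)
jne start: taken
after mov edx, [eax]: edx=M[20]=24
after or ecx, edx: ecx=31|24=31
after add eax, 4: eax=20+4=24
after add ebx, 1: ebx=8+1=9
cmp ebx, 10  (cmp 9,10)
jne start: taken
after mov edx, [eax]: edx=M[24]=6
after or ecx, edx: ecx=31|6=31
after add eax, 4: eax=24+4=28
after add ebx, 1: ebx=9+1=10
cmp ebx, 10  (cmp 10,10)
jne start: not taken
mov [24], ecx → M[24]=31
halt.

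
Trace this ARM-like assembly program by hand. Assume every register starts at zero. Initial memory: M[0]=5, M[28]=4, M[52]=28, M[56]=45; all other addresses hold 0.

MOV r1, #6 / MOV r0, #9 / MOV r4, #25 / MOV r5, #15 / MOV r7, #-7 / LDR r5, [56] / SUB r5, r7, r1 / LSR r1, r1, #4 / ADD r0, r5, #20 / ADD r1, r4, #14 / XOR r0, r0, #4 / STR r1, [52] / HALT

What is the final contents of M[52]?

r1=6
r0=9
r4=25
r5=15
r7=-7
r5=M[56]=45
r5=(-7)-6=-13
r1=6>>4=0
r0=(-13)+20=7
r1=25+14=39
r0=7^4=3
STR r1, [52] → M[52]=39
halt.

39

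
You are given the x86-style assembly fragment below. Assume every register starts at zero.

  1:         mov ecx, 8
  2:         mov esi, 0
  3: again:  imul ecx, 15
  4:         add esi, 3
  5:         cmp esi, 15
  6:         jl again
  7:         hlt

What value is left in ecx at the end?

after mov ecx, 8: ecx=8
after mov esi, 0: esi=0
after imul ecx, 15: ecx=8*15=120
after add esi, 3: esi=0+3=3
cmp esi, 15  (cmp 3,15)
jl again: taken
after imul ecx, 15: ecx=120*15=1800
after add esi, 3: esi=3+3=6
cmp esi, 15  (cmp 6,15)
jl again: taken
after imul ecx, 15: ecx=1800*15=27000
after add esi, 3: esi=6+3=9
cmp esi, 15  (cmp 9,15)
jl again: taken
after imul ecx, 15: ecx=27000*15=405000
after add esi, 3: esi=9+3=12
cmp esi, 15  (cmp 12,15)
jl again: taken
after imul ecx, 15: ecx=405000*15=6075000
after add esi, 3: esi=12+3=15
cmp esi, 15  (cmp 15,15)
jl again: not taken
halt.

6075000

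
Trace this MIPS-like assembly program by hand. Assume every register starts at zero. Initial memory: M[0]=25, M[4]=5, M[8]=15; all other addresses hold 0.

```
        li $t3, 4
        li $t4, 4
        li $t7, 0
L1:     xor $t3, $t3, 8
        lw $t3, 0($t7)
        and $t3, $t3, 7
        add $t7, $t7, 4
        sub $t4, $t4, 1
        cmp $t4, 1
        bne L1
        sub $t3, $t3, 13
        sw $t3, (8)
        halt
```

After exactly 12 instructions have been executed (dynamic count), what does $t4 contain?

3

after li $t3, 4: $t3=4
after li $t4, 4: $t4=4
after li $t7, 0: $t7=0
after xor $t3, $t3, 8: $t3=4^8=12
after lw $t3, 0($t7): $t3=M[0]=25
after and $t3, $t3, 7: $t3=25&7=1
after add $t7, $t7, 4: $t7=0+4=4
after sub $t4, $t4, 1: $t4=4-1=3
cmp $t4, 1  (cmp 3,1)
bne L1: taken
after xor $t3, $t3, 8: $t3=1^8=9
after lw $t3, 0($t7): $t3=M[4]=5
After step 12: $t4 = 3.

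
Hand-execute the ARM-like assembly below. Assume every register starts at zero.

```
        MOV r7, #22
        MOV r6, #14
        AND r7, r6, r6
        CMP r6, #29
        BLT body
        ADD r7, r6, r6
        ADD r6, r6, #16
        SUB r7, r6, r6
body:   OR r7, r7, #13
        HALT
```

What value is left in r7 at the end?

15

after MOV r7, #22: r7=22
after MOV r6, #14: r6=14
after AND r7, r6, r6: r7=14&14=14
CMP r6, #29  (cmp 14,29)
BLT body: taken
after OR r7, r7, #13: r7=14|13=15
halt.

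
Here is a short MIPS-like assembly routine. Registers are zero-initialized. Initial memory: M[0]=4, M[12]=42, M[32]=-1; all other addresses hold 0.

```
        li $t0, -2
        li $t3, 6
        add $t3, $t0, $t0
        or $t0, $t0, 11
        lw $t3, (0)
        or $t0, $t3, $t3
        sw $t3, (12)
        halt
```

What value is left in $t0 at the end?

4

$t0=-2
$t3=6
$t3=(-2)+(-2)=-4
$t0=(-2)|11=-1
$t3=M[0]=4
$t0=4|4=4
sw $t3, (12) → M[12]=4
halt.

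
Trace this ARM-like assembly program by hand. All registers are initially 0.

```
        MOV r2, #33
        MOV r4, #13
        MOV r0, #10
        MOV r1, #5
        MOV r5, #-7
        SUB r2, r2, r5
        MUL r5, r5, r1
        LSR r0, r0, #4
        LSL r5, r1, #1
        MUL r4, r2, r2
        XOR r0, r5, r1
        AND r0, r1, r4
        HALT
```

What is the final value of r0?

r2=33
r4=13
r0=10
r1=5
r5=-7
r2=33-(-7)=40
r5=(-7)*5=-35
r0=10>>4=0
r5=5<<1=10
r4=40*40=1600
r0=10^5=15
r0=5&1600=0
halt.

0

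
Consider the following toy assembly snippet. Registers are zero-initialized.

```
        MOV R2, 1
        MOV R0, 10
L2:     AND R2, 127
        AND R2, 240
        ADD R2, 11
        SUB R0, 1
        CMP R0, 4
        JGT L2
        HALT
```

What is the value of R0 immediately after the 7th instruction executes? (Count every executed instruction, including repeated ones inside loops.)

after MOV R2, 1: R2=1
after MOV R0, 10: R0=10
after AND R2, 127: R2=1&127=1
after AND R2, 240: R2=1&240=0
after ADD R2, 11: R2=0+11=11
after SUB R0, 1: R0=10-1=9
CMP R0, 4  (cmp 9,4)
After step 7: R0 = 9.

9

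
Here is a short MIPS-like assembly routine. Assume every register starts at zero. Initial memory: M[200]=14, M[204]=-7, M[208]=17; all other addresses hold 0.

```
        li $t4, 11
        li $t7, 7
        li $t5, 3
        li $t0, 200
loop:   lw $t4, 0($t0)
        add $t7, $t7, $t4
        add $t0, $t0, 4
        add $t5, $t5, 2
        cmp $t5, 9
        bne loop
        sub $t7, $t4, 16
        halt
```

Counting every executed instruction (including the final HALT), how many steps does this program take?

$t4=11
$t7=7
$t5=3
$t0=200
$t4=M[200]=14
$t7=7+14=21
$t0=200+4=204
$t5=3+2=5
cmp $t5, 9  (cmp 5,9)
bne loop: taken
$t4=M[204]=-7
$t7=21+(-7)=14
$t0=204+4=208
$t5=5+2=7
cmp $t5, 9  (cmp 7,9)
bne loop: taken
$t4=M[208]=17
$t7=14+17=31
$t0=208+4=212
$t5=7+2=9
cmp $t5, 9  (cmp 9,9)
bne loop: not taken
$t7=17-16=1
halt.
Total executed instructions: 24.

24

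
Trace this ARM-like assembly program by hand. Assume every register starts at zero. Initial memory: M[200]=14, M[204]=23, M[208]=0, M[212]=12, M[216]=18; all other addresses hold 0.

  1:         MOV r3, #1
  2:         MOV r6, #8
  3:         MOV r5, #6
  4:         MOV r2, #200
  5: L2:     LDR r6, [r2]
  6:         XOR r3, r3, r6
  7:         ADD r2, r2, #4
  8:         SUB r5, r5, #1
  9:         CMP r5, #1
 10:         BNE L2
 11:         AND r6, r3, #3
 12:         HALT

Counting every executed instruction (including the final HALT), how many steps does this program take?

36

after MOV r3, #1: r3=1
after MOV r6, #8: r6=8
after MOV r5, #6: r5=6
after MOV r2, #200: r2=200
after LDR r6, [r2]: r6=M[200]=14
after XOR r3, r3, r6: r3=1^14=15
after ADD r2, r2, #4: r2=200+4=204
after SUB r5, r5, #1: r5=6-1=5
CMP r5, #1  (cmp 5,1)
BNE L2: taken
after LDR r6, [r2]: r6=M[204]=23
after XOR r3, r3, r6: r3=15^23=24
after ADD r2, r2, #4: r2=204+4=208
after SUB r5, r5, #1: r5=5-1=4
CMP r5, #1  (cmp 4,1)
BNE L2: taken
after LDR r6, [r2]: r6=M[208]=0
after XOR r3, r3, r6: r3=24^0=24
after ADD r2, r2, #4: r2=208+4=212
after SUB r5, r5, #1: r5=4-1=3
CMP r5, #1  (cmp 3,1)
BNE L2: taken
after LDR r6, [r2]: r6=M[212]=12
after XOR r3, r3, r6: r3=24^12=20
after ADD r2, r2, #4: r2=212+4=216
after SUB r5, r5, #1: r5=3-1=2
CMP r5, #1  (cmp 2,1)
BNE L2: taken
after LDR r6, [r2]: r6=M[216]=18
after XOR r3, r3, r6: r3=20^18=6
after ADD r2, r2, #4: r2=216+4=220
after SUB r5, r5, #1: r5=2-1=1
CMP r5, #1  (cmp 1,1)
BNE L2: not taken
after AND r6, r3, #3: r6=6&3=2
halt.
Total executed instructions: 36.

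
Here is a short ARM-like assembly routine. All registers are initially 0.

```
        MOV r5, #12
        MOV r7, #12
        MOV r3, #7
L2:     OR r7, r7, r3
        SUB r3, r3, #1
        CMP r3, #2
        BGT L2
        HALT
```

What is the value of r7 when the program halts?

15

r5=12
r7=12
r3=7
r7=12|7=15
r3=7-1=6
CMP r3, #2  (cmp 6,2)
BGT L2: taken
r7=15|6=15
r3=6-1=5
CMP r3, #2  (cmp 5,2)
BGT L2: taken
r7=15|5=15
r3=5-1=4
CMP r3, #2  (cmp 4,2)
BGT L2: taken
r7=15|4=15
r3=4-1=3
CMP r3, #2  (cmp 3,2)
BGT L2: taken
r7=15|3=15
r3=3-1=2
CMP r3, #2  (cmp 2,2)
BGT L2: not taken
halt.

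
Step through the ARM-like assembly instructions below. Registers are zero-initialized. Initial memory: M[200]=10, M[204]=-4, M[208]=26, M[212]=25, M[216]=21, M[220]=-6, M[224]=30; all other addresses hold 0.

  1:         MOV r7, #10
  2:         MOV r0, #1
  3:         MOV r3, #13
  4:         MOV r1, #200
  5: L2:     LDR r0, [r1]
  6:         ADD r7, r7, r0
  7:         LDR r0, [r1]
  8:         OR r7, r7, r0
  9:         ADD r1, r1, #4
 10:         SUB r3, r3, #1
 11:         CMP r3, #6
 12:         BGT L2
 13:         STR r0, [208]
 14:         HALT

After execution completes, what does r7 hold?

r7=10
r0=1
r3=13
r1=200
r0=M[200]=10
r7=10+10=20
r0=M[200]=10
r7=20|10=30
r1=200+4=204
r3=13-1=12
CMP r3, #6  (cmp 12,6)
BGT L2: taken
r0=M[204]=-4
r7=30+(-4)=26
r0=M[204]=-4
r7=26|(-4)=-2
r1=204+4=208
r3=12-1=11
CMP r3, #6  (cmp 11,6)
BGT L2: taken
r0=M[208]=26
r7=(-2)+26=24
r0=M[208]=26
r7=24|26=26
r1=208+4=212
r3=11-1=10
CMP r3, #6  (cmp 10,6)
BGT L2: taken
r0=M[212]=25
r7=26+25=51
r0=M[212]=25
r7=51|25=59
r1=212+4=216
r3=10-1=9
CMP r3, #6  (cmp 9,6)
BGT L2: taken
r0=M[216]=21
r7=59+21=80
r0=M[216]=21
r7=80|21=85
r1=216+4=220
r3=9-1=8
CMP r3, #6  (cmp 8,6)
BGT L2: taken
r0=M[220]=-6
r7=85+(-6)=79
r0=M[220]=-6
r7=79|(-6)=-1
r1=220+4=224
r3=8-1=7
CMP r3, #6  (cmp 7,6)
BGT L2: taken
r0=M[224]=30
r7=(-1)+30=29
r0=M[224]=30
r7=29|30=31
r1=224+4=228
r3=7-1=6
CMP r3, #6  (cmp 6,6)
BGT L2: not taken
STR r0, [208] → M[208]=30
halt.

31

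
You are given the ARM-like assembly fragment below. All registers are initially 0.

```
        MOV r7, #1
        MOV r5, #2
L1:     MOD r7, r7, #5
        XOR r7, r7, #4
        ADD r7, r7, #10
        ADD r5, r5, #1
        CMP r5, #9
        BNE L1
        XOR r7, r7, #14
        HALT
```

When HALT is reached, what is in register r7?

4

after MOV r7, #1: r7=1
after MOV r5, #2: r5=2
after MOD r7, r7, #5: r7=1%5=1
after XOR r7, r7, #4: r7=1^4=5
after ADD r7, r7, #10: r7=5+10=15
after ADD r5, r5, #1: r5=2+1=3
CMP r5, #9  (cmp 3,9)
BNE L1: taken
after MOD r7, r7, #5: r7=15%5=0
after XOR r7, r7, #4: r7=0^4=4
after ADD r7, r7, #10: r7=4+10=14
after ADD r5, r5, #1: r5=3+1=4
CMP r5, #9  (cmp 4,9)
BNE L1: taken
after MOD r7, r7, #5: r7=14%5=4
after XOR r7, r7, #4: r7=4^4=0
after ADD r7, r7, #10: r7=0+10=10
after ADD r5, r5, #1: r5=4+1=5
CMP r5, #9  (cmp 5,9)
BNE L1: taken
after MOD r7, r7, #5: r7=10%5=0
after XOR r7, r7, #4: r7=0^4=4
after ADD r7, r7, #10: r7=4+10=14
after ADD r5, r5, #1: r5=5+1=6
CMP r5, #9  (cmp 6,9)
BNE L1: taken
after MOD r7, r7, #5: r7=14%5=4
after XOR r7, r7, #4: r7=4^4=0
after ADD r7, r7, #10: r7=0+10=10
after ADD r5, r5, #1: r5=6+1=7
CMP r5, #9  (cmp 7,9)
BNE L1: taken
after MOD r7, r7, #5: r7=10%5=0
after XOR r7, r7, #4: r7=0^4=4
after ADD r7, r7, #10: r7=4+10=14
after ADD r5, r5, #1: r5=7+1=8
CMP r5, #9  (cmp 8,9)
BNE L1: taken
after MOD r7, r7, #5: r7=14%5=4
after XOR r7, r7, #4: r7=4^4=0
after ADD r7, r7, #10: r7=0+10=10
after ADD r5, r5, #1: r5=8+1=9
CMP r5, #9  (cmp 9,9)
BNE L1: not taken
after XOR r7, r7, #14: r7=10^14=4
halt.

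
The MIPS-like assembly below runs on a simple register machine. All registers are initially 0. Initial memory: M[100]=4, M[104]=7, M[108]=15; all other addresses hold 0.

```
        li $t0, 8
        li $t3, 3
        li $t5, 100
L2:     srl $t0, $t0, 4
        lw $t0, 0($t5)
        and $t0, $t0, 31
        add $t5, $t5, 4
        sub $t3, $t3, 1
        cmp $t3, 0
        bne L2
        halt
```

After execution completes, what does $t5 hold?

112

li $t0, 8 → $t0=8
li $t3, 3 → $t3=3
li $t5, 100 → $t5=100
srl $t0, $t0, 4 → $t0=8>>4=0
lw $t0, 0($t5) → $t0=M[100]=4
and $t0, $t0, 31 → $t0=4&31=4
add $t5, $t5, 4 → $t5=100+4=104
sub $t3, $t3, 1 → $t3=3-1=2
cmp $t3, 0  (cmp 2,0)
bne L2: taken
srl $t0, $t0, 4 → $t0=4>>4=0
lw $t0, 0($t5) → $t0=M[104]=7
and $t0, $t0, 31 → $t0=7&31=7
add $t5, $t5, 4 → $t5=104+4=108
sub $t3, $t3, 1 → $t3=2-1=1
cmp $t3, 0  (cmp 1,0)
bne L2: taken
srl $t0, $t0, 4 → $t0=7>>4=0
lw $t0, 0($t5) → $t0=M[108]=15
and $t0, $t0, 31 → $t0=15&31=15
add $t5, $t5, 4 → $t5=108+4=112
sub $t3, $t3, 1 → $t3=1-1=0
cmp $t3, 0  (cmp 0,0)
bne L2: not taken
halt.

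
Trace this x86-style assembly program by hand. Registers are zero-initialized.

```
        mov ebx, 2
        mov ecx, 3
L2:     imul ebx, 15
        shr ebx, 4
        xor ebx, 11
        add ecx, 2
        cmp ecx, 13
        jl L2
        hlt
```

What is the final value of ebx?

10

ebx=2
ecx=3
ebx=2*15=30
ebx=30>>4=1
ebx=1^11=10
ecx=3+2=5
cmp ecx, 13  (cmp 5,13)
jl L2: taken
ebx=10*15=150
ebx=150>>4=9
ebx=9^11=2
ecx=5+2=7
cmp ecx, 13  (cmp 7,13)
jl L2: taken
ebx=2*15=30
ebx=30>>4=1
ebx=1^11=10
ecx=7+2=9
cmp ecx, 13  (cmp 9,13)
jl L2: taken
ebx=10*15=150
ebx=150>>4=9
ebx=9^11=2
ecx=9+2=11
cmp ecx, 13  (cmp 11,13)
jl L2: taken
ebx=2*15=30
ebx=30>>4=1
ebx=1^11=10
ecx=11+2=13
cmp ecx, 13  (cmp 13,13)
jl L2: not taken
halt.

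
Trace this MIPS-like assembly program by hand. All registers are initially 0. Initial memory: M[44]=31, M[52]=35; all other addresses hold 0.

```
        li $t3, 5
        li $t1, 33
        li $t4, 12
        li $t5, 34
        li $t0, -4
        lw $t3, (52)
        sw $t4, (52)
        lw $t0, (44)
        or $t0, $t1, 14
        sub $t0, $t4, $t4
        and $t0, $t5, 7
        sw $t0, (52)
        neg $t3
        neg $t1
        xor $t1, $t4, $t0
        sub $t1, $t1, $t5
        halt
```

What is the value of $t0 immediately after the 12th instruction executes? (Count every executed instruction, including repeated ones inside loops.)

after li $t3, 5: $t3=5
after li $t1, 33: $t1=33
after li $t4, 12: $t4=12
after li $t5, 34: $t5=34
after li $t0, -4: $t0=-4
after lw $t3, (52): $t3=M[52]=35
sw $t4, (52) → M[52]=12
after lw $t0, (44): $t0=M[44]=31
after or $t0, $t1, 14: $t0=33|14=47
after sub $t0, $t4, $t4: $t0=12-12=0
after and $t0, $t5, 7: $t0=34&7=2
sw $t0, (52) → M[52]=2
After step 12: $t0 = 2.

2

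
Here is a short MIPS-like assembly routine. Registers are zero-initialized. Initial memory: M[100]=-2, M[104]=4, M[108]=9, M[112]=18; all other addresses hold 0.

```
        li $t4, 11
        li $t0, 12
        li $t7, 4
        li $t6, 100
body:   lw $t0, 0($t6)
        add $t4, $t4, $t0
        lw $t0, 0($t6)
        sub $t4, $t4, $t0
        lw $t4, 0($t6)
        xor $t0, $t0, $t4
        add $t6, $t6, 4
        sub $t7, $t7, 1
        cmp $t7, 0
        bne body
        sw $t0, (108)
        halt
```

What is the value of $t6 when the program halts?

116

after li $t4, 11: $t4=11
after li $t0, 12: $t0=12
after li $t7, 4: $t7=4
after li $t6, 100: $t6=100
after lw $t0, 0($t6): $t0=M[100]=-2
after add $t4, $t4, $t0: $t4=11+(-2)=9
after lw $t0, 0($t6): $t0=M[100]=-2
after sub $t4, $t4, $t0: $t4=9-(-2)=11
after lw $t4, 0($t6): $t4=M[100]=-2
after xor $t0, $t0, $t4: $t0=(-2)^(-2)=0
after add $t6, $t6, 4: $t6=100+4=104
after sub $t7, $t7, 1: $t7=4-1=3
cmp $t7, 0  (cmp 3,0)
bne body: taken
after lw $t0, 0($t6): $t0=M[104]=4
after add $t4, $t4, $t0: $t4=(-2)+4=2
after lw $t0, 0($t6): $t0=M[104]=4
after sub $t4, $t4, $t0: $t4=2-4=-2
after lw $t4, 0($t6): $t4=M[104]=4
after xor $t0, $t0, $t4: $t0=4^4=0
after add $t6, $t6, 4: $t6=104+4=108
after sub $t7, $t7, 1: $t7=3-1=2
cmp $t7, 0  (cmp 2,0)
bne body: taken
after lw $t0, 0($t6): $t0=M[108]=9
after add $t4, $t4, $t0: $t4=4+9=13
after lw $t0, 0($t6): $t0=M[108]=9
after sub $t4, $t4, $t0: $t4=13-9=4
after lw $t4, 0($t6): $t4=M[108]=9
after xor $t0, $t0, $t4: $t0=9^9=0
after add $t6, $t6, 4: $t6=108+4=112
after sub $t7, $t7, 1: $t7=2-1=1
cmp $t7, 0  (cmp 1,0)
bne body: taken
after lw $t0, 0($t6): $t0=M[112]=18
after add $t4, $t4, $t0: $t4=9+18=27
after lw $t0, 0($t6): $t0=M[112]=18
after sub $t4, $t4, $t0: $t4=27-18=9
after lw $t4, 0($t6): $t4=M[112]=18
after xor $t0, $t0, $t4: $t0=18^18=0
after add $t6, $t6, 4: $t6=112+4=116
after sub $t7, $t7, 1: $t7=1-1=0
cmp $t7, 0  (cmp 0,0)
bne body: not taken
sw $t0, (108) → M[108]=0
halt.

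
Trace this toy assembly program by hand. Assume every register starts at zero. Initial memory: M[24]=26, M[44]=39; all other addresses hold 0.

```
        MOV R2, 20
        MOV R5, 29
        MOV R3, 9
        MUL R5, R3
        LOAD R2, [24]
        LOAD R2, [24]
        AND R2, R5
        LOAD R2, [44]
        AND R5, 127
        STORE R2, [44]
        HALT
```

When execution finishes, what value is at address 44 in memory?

39

R2=20
R5=29
R3=9
R5=29*9=261
R2=M[24]=26
R2=M[24]=26
R2=26&261=0
R2=M[44]=39
R5=261&127=5
STORE R2, [44] → M[44]=39
halt.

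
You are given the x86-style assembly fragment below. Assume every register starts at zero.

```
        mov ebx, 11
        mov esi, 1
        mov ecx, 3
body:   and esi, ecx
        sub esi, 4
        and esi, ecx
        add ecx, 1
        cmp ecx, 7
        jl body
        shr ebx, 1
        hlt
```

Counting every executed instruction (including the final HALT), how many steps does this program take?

29

ebx=11
esi=1
ecx=3
esi=1&3=1
esi=1-4=-3
esi=(-3)&3=1
ecx=3+1=4
cmp ecx, 7  (cmp 4,7)
jl body: taken
esi=1&4=0
esi=0-4=-4
esi=(-4)&4=4
ecx=4+1=5
cmp ecx, 7  (cmp 5,7)
jl body: taken
esi=4&5=4
esi=4-4=0
esi=0&5=0
ecx=5+1=6
cmp ecx, 7  (cmp 6,7)
jl body: taken
esi=0&6=0
esi=0-4=-4
esi=(-4)&6=4
ecx=6+1=7
cmp ecx, 7  (cmp 7,7)
jl body: not taken
ebx=11>>1=5
halt.
Total executed instructions: 29.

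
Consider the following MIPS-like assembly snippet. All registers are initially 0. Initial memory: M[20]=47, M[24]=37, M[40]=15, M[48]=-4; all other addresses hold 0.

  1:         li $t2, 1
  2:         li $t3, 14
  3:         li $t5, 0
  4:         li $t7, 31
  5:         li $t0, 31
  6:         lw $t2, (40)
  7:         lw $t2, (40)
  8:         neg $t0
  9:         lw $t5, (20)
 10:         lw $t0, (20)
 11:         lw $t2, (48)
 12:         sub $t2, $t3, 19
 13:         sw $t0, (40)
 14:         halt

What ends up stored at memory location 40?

47

after li $t2, 1: $t2=1
after li $t3, 14: $t3=14
after li $t5, 0: $t5=0
after li $t7, 31: $t7=31
after li $t0, 31: $t0=31
after lw $t2, (40): $t2=M[40]=15
after lw $t2, (40): $t2=M[40]=15
after neg $t0: $t0=-(31)=-31
after lw $t5, (20): $t5=M[20]=47
after lw $t0, (20): $t0=M[20]=47
after lw $t2, (48): $t2=M[48]=-4
after sub $t2, $t3, 19: $t2=14-19=-5
sw $t0, (40) → M[40]=47
halt.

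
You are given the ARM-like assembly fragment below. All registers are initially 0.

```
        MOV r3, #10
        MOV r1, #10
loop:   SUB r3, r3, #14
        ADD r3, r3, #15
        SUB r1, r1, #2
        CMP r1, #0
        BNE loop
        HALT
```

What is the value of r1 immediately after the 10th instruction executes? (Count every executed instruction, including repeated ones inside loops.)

after MOV r3, #10: r3=10
after MOV r1, #10: r1=10
after SUB r3, r3, #14: r3=10-14=-4
after ADD r3, r3, #15: r3=(-4)+15=11
after SUB r1, r1, #2: r1=10-2=8
CMP r1, #0  (cmp 8,0)
BNE loop: taken
after SUB r3, r3, #14: r3=11-14=-3
after ADD r3, r3, #15: r3=(-3)+15=12
after SUB r1, r1, #2: r1=8-2=6
After step 10: r1 = 6.

6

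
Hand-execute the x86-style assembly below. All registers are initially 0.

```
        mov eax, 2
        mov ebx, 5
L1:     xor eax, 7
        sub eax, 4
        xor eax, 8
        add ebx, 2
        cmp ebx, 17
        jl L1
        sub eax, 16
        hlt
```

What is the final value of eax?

-14

after mov eax, 2: eax=2
after mov ebx, 5: ebx=5
after xor eax, 7: eax=2^7=5
after sub eax, 4: eax=5-4=1
after xor eax, 8: eax=1^8=9
after add ebx, 2: ebx=5+2=7
cmp ebx, 17  (cmp 7,17)
jl L1: taken
after xor eax, 7: eax=9^7=14
after sub eax, 4: eax=14-4=10
after xor eax, 8: eax=10^8=2
after add ebx, 2: ebx=7+2=9
cmp ebx, 17  (cmp 9,17)
jl L1: taken
after xor eax, 7: eax=2^7=5
after sub eax, 4: eax=5-4=1
after xor eax, 8: eax=1^8=9
after add ebx, 2: ebx=9+2=11
cmp ebx, 17  (cmp 11,17)
jl L1: taken
after xor eax, 7: eax=9^7=14
after sub eax, 4: eax=14-4=10
after xor eax, 8: eax=10^8=2
after add ebx, 2: ebx=11+2=13
cmp ebx, 17  (cmp 13,17)
jl L1: taken
after xor eax, 7: eax=2^7=5
after sub eax, 4: eax=5-4=1
after xor eax, 8: eax=1^8=9
after add ebx, 2: ebx=13+2=15
cmp ebx, 17  (cmp 15,17)
jl L1: taken
after xor eax, 7: eax=9^7=14
after sub eax, 4: eax=14-4=10
after xor eax, 8: eax=10^8=2
after add ebx, 2: ebx=15+2=17
cmp ebx, 17  (cmp 17,17)
jl L1: not taken
after sub eax, 16: eax=2-16=-14
halt.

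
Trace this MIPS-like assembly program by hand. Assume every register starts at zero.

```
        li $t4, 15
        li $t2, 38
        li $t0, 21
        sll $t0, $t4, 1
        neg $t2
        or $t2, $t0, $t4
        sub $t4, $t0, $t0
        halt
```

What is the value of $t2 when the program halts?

li $t4, 15 → $t4=15
li $t2, 38 → $t2=38
li $t0, 21 → $t0=21
sll $t0, $t4, 1 → $t0=15<<1=30
neg $t2 → $t2=-(38)=-38
or $t2, $t0, $t4 → $t2=30|15=31
sub $t4, $t0, $t0 → $t4=30-30=0
halt.

31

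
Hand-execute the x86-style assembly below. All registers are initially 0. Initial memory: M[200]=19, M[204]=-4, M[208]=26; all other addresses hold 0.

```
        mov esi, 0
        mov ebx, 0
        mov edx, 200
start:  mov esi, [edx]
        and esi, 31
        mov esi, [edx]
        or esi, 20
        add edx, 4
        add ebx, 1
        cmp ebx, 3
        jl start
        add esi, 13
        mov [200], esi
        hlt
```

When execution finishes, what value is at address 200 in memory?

43

mov esi, 0 → esi=0
mov ebx, 0 → ebx=0
mov edx, 200 → edx=200
mov esi, [edx] → esi=M[200]=19
and esi, 31 → esi=19&31=19
mov esi, [edx] → esi=M[200]=19
or esi, 20 → esi=19|20=23
add edx, 4 → edx=200+4=204
add ebx, 1 → ebx=0+1=1
cmp ebx, 3  (cmp 1,3)
jl start: taken
mov esi, [edx] → esi=M[204]=-4
and esi, 31 → esi=(-4)&31=28
mov esi, [edx] → esi=M[204]=-4
or esi, 20 → esi=(-4)|20=-4
add edx, 4 → edx=204+4=208
add ebx, 1 → ebx=1+1=2
cmp ebx, 3  (cmp 2,3)
jl start: taken
mov esi, [edx] → esi=M[208]=26
and esi, 31 → esi=26&31=26
mov esi, [edx] → esi=M[208]=26
or esi, 20 → esi=26|20=30
add edx, 4 → edx=208+4=212
add ebx, 1 → ebx=2+1=3
cmp ebx, 3  (cmp 3,3)
jl start: not taken
add esi, 13 → esi=30+13=43
mov [200], esi → M[200]=43
halt.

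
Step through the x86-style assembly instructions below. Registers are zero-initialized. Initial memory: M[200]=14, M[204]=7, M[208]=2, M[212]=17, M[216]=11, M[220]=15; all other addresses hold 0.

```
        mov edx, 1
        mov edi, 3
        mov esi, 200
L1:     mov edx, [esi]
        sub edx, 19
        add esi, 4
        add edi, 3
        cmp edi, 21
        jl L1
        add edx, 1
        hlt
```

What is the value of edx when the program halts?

-3

mov edx, 1 → edx=1
mov edi, 3 → edi=3
mov esi, 200 → esi=200
mov edx, [esi] → edx=M[200]=14
sub edx, 19 → edx=14-19=-5
add esi, 4 → esi=200+4=204
add edi, 3 → edi=3+3=6
cmp edi, 21  (cmp 6,21)
jl L1: taken
mov edx, [esi] → edx=M[204]=7
sub edx, 19 → edx=7-19=-12
add esi, 4 → esi=204+4=208
add edi, 3 → edi=6+3=9
cmp edi, 21  (cmp 9,21)
jl L1: taken
mov edx, [esi] → edx=M[208]=2
sub edx, 19 → edx=2-19=-17
add esi, 4 → esi=208+4=212
add edi, 3 → edi=9+3=12
cmp edi, 21  (cmp 12,21)
jl L1: taken
mov edx, [esi] → edx=M[212]=17
sub edx, 19 → edx=17-19=-2
add esi, 4 → esi=212+4=216
add edi, 3 → edi=12+3=15
cmp edi, 21  (cmp 15,21)
jl L1: taken
mov edx, [esi] → edx=M[216]=11
sub edx, 19 → edx=11-19=-8
add esi, 4 → esi=216+4=220
add edi, 3 → edi=15+3=18
cmp edi, 21  (cmp 18,21)
jl L1: taken
mov edx, [esi] → edx=M[220]=15
sub edx, 19 → edx=15-19=-4
add esi, 4 → esi=220+4=224
add edi, 3 → edi=18+3=21
cmp edi, 21  (cmp 21,21)
jl L1: not taken
add edx, 1 → edx=(-4)+1=-3
halt.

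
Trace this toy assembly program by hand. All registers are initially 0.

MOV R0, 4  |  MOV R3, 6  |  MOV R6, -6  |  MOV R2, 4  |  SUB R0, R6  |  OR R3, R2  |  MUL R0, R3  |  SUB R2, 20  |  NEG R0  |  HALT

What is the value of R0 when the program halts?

R0=4
R3=6
R6=-6
R2=4
R0=4-(-6)=10
R3=6|4=6
R0=10*6=60
R2=4-20=-16
R0=-(60)=-60
halt.

-60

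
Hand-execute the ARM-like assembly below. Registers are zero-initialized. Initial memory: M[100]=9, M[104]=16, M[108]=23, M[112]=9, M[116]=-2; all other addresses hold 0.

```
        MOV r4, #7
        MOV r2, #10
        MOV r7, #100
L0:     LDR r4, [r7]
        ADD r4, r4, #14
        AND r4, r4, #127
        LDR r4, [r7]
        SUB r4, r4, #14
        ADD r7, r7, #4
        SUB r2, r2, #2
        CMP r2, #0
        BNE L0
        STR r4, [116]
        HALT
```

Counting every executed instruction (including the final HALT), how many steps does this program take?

50

r4=7
r2=10
r7=100
r4=M[100]=9
r4=9+14=23
r4=23&127=23
r4=M[100]=9
r4=9-14=-5
r7=100+4=104
r2=10-2=8
CMP r2, #0  (cmp 8,0)
BNE L0: taken
r4=M[104]=16
r4=16+14=30
r4=30&127=30
r4=M[104]=16
r4=16-14=2
r7=104+4=108
r2=8-2=6
CMP r2, #0  (cmp 6,0)
BNE L0: taken
r4=M[108]=23
r4=23+14=37
r4=37&127=37
r4=M[108]=23
r4=23-14=9
r7=108+4=112
r2=6-2=4
CMP r2, #0  (cmp 4,0)
BNE L0: taken
r4=M[112]=9
r4=9+14=23
r4=23&127=23
r4=M[112]=9
r4=9-14=-5
r7=112+4=116
r2=4-2=2
CMP r2, #0  (cmp 2,0)
BNE L0: taken
r4=M[116]=-2
r4=(-2)+14=12
r4=12&127=12
r4=M[116]=-2
r4=(-2)-14=-16
r7=116+4=120
r2=2-2=0
CMP r2, #0  (cmp 0,0)
BNE L0: not taken
STR r4, [116] → M[116]=-16
halt.
Total executed instructions: 50.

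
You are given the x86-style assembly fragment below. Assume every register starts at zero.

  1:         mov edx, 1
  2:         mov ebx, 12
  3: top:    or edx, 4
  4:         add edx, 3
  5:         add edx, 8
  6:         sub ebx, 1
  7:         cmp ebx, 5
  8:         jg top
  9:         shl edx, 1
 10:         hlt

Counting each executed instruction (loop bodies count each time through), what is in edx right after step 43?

after mov edx, 1: edx=1
after mov ebx, 12: ebx=12
after or edx, 4: edx=1|4=5
after add edx, 3: edx=5+3=8
after add edx, 8: edx=8+8=16
after sub ebx, 1: ebx=12-1=11
cmp ebx, 5  (cmp 11,5)
jg top: taken
after or edx, 4: edx=16|4=20
after add edx, 3: edx=20+3=23
after add edx, 8: edx=23+8=31
after sub ebx, 1: ebx=11-1=10
cmp ebx, 5  (cmp 10,5)
jg top: taken
after or edx, 4: edx=31|4=31
after add edx, 3: edx=31+3=34
after add edx, 8: edx=34+8=42
after sub ebx, 1: ebx=10-1=9
cmp ebx, 5  (cmp 9,5)
jg top: taken
after or edx, 4: edx=42|4=46
after add edx, 3: edx=46+3=49
after add edx, 8: edx=49+8=57
after sub ebx, 1: ebx=9-1=8
cmp ebx, 5  (cmp 8,5)
jg top: taken
after or edx, 4: edx=57|4=61
after add edx, 3: edx=61+3=64
after add edx, 8: edx=64+8=72
after sub ebx, 1: ebx=8-1=7
cmp ebx, 5  (cmp 7,5)
jg top: taken
after or edx, 4: edx=72|4=76
after add edx, 3: edx=76+3=79
after add edx, 8: edx=79+8=87
after sub ebx, 1: ebx=7-1=6
cmp ebx, 5  (cmp 6,5)
jg top: taken
after or edx, 4: edx=87|4=87
after add edx, 3: edx=87+3=90
after add edx, 8: edx=90+8=98
after sub ebx, 1: ebx=6-1=5
cmp ebx, 5  (cmp 5,5)
After step 43: edx = 98.

98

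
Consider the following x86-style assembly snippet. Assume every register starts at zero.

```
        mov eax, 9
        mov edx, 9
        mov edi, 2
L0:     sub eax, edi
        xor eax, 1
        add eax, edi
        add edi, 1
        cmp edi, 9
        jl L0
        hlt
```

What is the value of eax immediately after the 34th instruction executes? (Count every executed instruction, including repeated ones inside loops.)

-3

eax=9
edx=9
edi=2
eax=9-2=7
eax=7^1=6
eax=6+2=8
edi=2+1=3
cmp edi, 9  (cmp 3,9)
jl L0: taken
eax=8-3=5
eax=5^1=4
eax=4+3=7
edi=3+1=4
cmp edi, 9  (cmp 4,9)
jl L0: taken
eax=7-4=3
eax=3^1=2
eax=2+4=6
edi=4+1=5
cmp edi, 9  (cmp 5,9)
jl L0: taken
eax=6-5=1
eax=1^1=0
eax=0+5=5
edi=5+1=6
cmp edi, 9  (cmp 6,9)
jl L0: taken
eax=5-6=-1
eax=(-1)^1=-2
eax=(-2)+6=4
edi=6+1=7
cmp edi, 9  (cmp 7,9)
jl L0: taken
eax=4-7=-3
After step 34: eax = -3.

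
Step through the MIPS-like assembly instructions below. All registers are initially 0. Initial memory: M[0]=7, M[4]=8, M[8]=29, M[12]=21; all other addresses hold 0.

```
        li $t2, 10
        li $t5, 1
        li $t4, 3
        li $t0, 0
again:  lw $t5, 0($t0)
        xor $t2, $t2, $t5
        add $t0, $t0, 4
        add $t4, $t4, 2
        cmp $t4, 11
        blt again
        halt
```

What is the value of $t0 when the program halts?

$t2=10
$t5=1
$t4=3
$t0=0
$t5=M[0]=7
$t2=10^7=13
$t0=0+4=4
$t4=3+2=5
cmp $t4, 11  (cmp 5,11)
blt again: taken
$t5=M[4]=8
$t2=13^8=5
$t0=4+4=8
$t4=5+2=7
cmp $t4, 11  (cmp 7,11)
blt again: taken
$t5=M[8]=29
$t2=5^29=24
$t0=8+4=12
$t4=7+2=9
cmp $t4, 11  (cmp 9,11)
blt again: taken
$t5=M[12]=21
$t2=24^21=13
$t0=12+4=16
$t4=9+2=11
cmp $t4, 11  (cmp 11,11)
blt again: not taken
halt.

16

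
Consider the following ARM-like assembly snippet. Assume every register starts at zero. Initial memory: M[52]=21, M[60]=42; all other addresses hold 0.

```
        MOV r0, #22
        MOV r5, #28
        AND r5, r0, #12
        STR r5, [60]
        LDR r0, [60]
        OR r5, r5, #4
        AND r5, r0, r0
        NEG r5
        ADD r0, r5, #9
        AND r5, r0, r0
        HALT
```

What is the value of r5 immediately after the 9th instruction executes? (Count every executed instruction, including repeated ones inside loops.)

-4

MOV r0, #22 → r0=22
MOV r5, #28 → r5=28
AND r5, r0, #12 → r5=22&12=4
STR r5, [60] → M[60]=4
LDR r0, [60] → r0=M[60]=4
OR r5, r5, #4 → r5=4|4=4
AND r5, r0, r0 → r5=4&4=4
NEG r5 → r5=-(4)=-4
ADD r0, r5, #9 → r0=(-4)+9=5
After step 9: r5 = -4.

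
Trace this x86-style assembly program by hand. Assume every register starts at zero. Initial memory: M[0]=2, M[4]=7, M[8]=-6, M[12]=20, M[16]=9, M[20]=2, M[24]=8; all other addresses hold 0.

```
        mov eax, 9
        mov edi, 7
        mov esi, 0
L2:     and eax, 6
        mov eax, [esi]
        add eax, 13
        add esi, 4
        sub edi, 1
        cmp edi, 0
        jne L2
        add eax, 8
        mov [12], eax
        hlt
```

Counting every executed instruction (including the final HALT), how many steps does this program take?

mov eax, 9 → eax=9
mov edi, 7 → edi=7
mov esi, 0 → esi=0
and eax, 6 → eax=9&6=0
mov eax, [esi] → eax=M[0]=2
add eax, 13 → eax=2+13=15
add esi, 4 → esi=0+4=4
sub edi, 1 → edi=7-1=6
cmp edi, 0  (cmp 6,0)
jne L2: taken
and eax, 6 → eax=15&6=6
mov eax, [esi] → eax=M[4]=7
add eax, 13 → eax=7+13=20
add esi, 4 → esi=4+4=8
sub edi, 1 → edi=6-1=5
cmp edi, 0  (cmp 5,0)
jne L2: taken
and eax, 6 → eax=20&6=4
mov eax, [esi] → eax=M[8]=-6
add eax, 13 → eax=(-6)+13=7
add esi, 4 → esi=8+4=12
sub edi, 1 → edi=5-1=4
cmp edi, 0  (cmp 4,0)
jne L2: taken
and eax, 6 → eax=7&6=6
mov eax, [esi] → eax=M[12]=20
add eax, 13 → eax=20+13=33
add esi, 4 → esi=12+4=16
sub edi, 1 → edi=4-1=3
cmp edi, 0  (cmp 3,0)
jne L2: taken
and eax, 6 → eax=33&6=0
mov eax, [esi] → eax=M[16]=9
add eax, 13 → eax=9+13=22
add esi, 4 → esi=16+4=20
sub edi, 1 → edi=3-1=2
cmp edi, 0  (cmp 2,0)
jne L2: taken
and eax, 6 → eax=22&6=6
mov eax, [esi] → eax=M[20]=2
add eax, 13 → eax=2+13=15
add esi, 4 → esi=20+4=24
sub edi, 1 → edi=2-1=1
cmp edi, 0  (cmp 1,0)
jne L2: taken
and eax, 6 → eax=15&6=6
mov eax, [esi] → eax=M[24]=8
add eax, 13 → eax=8+13=21
add esi, 4 → esi=24+4=28
sub edi, 1 → edi=1-1=0
cmp edi, 0  (cmp 0,0)
jne L2: not taken
add eax, 8 → eax=21+8=29
mov [12], eax → M[12]=29
halt.
Total executed instructions: 55.

55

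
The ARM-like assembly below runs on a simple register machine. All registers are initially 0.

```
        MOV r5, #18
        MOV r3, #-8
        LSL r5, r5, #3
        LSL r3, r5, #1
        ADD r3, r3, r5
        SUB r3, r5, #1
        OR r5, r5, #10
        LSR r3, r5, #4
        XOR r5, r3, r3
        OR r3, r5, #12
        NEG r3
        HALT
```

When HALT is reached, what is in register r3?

MOV r5, #18 → r5=18
MOV r3, #-8 → r3=-8
LSL r5, r5, #3 → r5=18<<3=144
LSL r3, r5, #1 → r3=144<<1=288
ADD r3, r3, r5 → r3=288+144=432
SUB r3, r5, #1 → r3=144-1=143
OR r5, r5, #10 → r5=144|10=154
LSR r3, r5, #4 → r3=154>>4=9
XOR r5, r3, r3 → r5=9^9=0
OR r3, r5, #12 → r3=0|12=12
NEG r3 → r3=-(12)=-12
halt.

-12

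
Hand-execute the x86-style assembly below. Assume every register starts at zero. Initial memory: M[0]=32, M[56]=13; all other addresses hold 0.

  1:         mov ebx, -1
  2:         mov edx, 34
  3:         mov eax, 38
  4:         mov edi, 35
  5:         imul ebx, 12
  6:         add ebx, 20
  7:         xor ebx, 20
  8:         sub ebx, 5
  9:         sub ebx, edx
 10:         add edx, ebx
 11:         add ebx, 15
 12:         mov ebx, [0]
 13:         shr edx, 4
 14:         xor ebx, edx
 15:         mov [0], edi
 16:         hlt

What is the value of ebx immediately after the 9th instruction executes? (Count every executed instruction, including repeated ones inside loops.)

mov ebx, -1 → ebx=-1
mov edx, 34 → edx=34
mov eax, 38 → eax=38
mov edi, 35 → edi=35
imul ebx, 12 → ebx=(-1)*12=-12
add ebx, 20 → ebx=(-12)+20=8
xor ebx, 20 → ebx=8^20=28
sub ebx, 5 → ebx=28-5=23
sub ebx, edx → ebx=23-34=-11
After step 9: ebx = -11.

-11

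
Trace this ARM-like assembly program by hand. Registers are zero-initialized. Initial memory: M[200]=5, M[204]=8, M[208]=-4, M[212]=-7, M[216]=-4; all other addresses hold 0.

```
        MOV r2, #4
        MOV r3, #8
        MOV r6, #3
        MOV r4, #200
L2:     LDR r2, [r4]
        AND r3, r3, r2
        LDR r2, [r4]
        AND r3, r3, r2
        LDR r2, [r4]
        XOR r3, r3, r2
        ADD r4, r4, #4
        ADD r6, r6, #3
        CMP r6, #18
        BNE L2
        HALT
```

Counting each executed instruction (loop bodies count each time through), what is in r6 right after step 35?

12

r2=4
r3=8
r6=3
r4=200
r2=M[200]=5
r3=8&5=0
r2=M[200]=5
r3=0&5=0
r2=M[200]=5
r3=0^5=5
r4=200+4=204
r6=3+3=6
CMP r6, #18  (cmp 6,18)
BNE L2: taken
r2=M[204]=8
r3=5&8=0
r2=M[204]=8
r3=0&8=0
r2=M[204]=8
r3=0^8=8
r4=204+4=208
r6=6+3=9
CMP r6, #18  (cmp 9,18)
BNE L2: taken
r2=M[208]=-4
r3=8&(-4)=8
r2=M[208]=-4
r3=8&(-4)=8
r2=M[208]=-4
r3=8^(-4)=-12
r4=208+4=212
r6=9+3=12
CMP r6, #18  (cmp 12,18)
BNE L2: taken
r2=M[212]=-7
After step 35: r6 = 12.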